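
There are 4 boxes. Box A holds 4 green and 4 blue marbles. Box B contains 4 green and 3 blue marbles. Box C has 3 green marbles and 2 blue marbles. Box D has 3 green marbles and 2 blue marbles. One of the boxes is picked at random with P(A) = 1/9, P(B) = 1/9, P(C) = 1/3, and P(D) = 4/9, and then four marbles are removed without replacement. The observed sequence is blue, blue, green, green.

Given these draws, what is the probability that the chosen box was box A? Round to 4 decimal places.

For each hypothesis, P(data | H) works out to: P(data | box A) = (4/8)(3/7)(4/6)(3/5) = 3/35; P(data | box B) = (3/7)(2/6)(4/5)(3/4) = 3/35; P(data | box C) = (2/5)(1/4)(3/3)(2/2) = 1/10; P(data | box D) = (2/5)(1/4)(3/3)(2/2) = 1/10.
Multiplying each by its prior: 1/9 · 3/35 = 1/105, 1/9 · 3/35 = 1/105, 1/3 · 1/10 = 1/30, 4/9 · 1/10 = 2/45; these sum to 61/630.
Hence P(box A | data) = (1/105) / (61/630) = 6/61.

0.0984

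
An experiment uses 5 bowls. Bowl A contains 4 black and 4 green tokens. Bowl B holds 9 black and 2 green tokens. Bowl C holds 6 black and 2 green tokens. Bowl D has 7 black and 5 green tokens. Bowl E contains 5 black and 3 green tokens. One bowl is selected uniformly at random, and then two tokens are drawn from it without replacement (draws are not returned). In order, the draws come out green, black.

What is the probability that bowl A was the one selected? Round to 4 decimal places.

For each hypothesis, P(data | H) works out to: P(data | bowl A) = (4/8)(4/7) = 0.28571; P(data | bowl B) = (2/11)(9/10) = 0.16364; P(data | bowl C) = (2/8)(6/7) = 0.21429; P(data | bowl D) = (5/12)(7/11) = 0.26515; P(data | bowl E) = (3/8)(5/7) = 0.26786.
Multiplying each by its prior: 1/5 · 0.28571 = 0.057143, 1/5 · 0.16364 = 0.032727, 1/5 · 0.21429 = 0.042857, 1/5 · 0.26515 = 0.05303, 1/5 · 0.26786 = 0.053571; with total 0.23933.
By Bayes' rule, P(bowl A | data) = (0.057143) / (0.23933) = 0.23876.

0.2388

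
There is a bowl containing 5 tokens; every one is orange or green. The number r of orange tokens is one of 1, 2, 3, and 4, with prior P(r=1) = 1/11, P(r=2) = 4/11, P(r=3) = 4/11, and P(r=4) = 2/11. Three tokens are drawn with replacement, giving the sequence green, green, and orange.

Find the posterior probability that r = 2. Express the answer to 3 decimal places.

For each hypothesis, P(data | H) works out to: P(data | r = 1) = (4/5)(4/5)(1/5) = 0.128; P(data | r = 2) = (3/5)(3/5)(2/5) = 0.144; P(data | r = 3) = (2/5)(2/5)(3/5) = 0.096; P(data | r = 4) = (1/5)(1/5)(4/5) = 0.032.
Multiplying each by its prior: 1/11 · 0.128 = 0.011636, 4/11 · 0.144 = 0.052364, 4/11 · 0.096 = 0.034909, 2/11 · 0.032 = 0.0058182; these sum to 0.10473.
By Bayes' rule, P(r = 2 | data) = (0.052364) / (0.10473) = 0.5.

0.500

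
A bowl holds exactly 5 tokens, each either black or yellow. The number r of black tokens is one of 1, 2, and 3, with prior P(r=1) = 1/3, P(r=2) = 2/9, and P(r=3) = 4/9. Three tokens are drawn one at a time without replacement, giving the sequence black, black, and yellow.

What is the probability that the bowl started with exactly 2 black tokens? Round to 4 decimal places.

0.2000

Under each hypothesis, the probability of the observed sequence is: P(data | r = 1) = (1/5)(0/4) = 0; P(data | r = 2) = (2/5)(1/4)(3/3) = 1/10; P(data | r = 3) = (3/5)(2/4)(2/3) = 1/5.
Weighting by the prior gives 1/3 · 0 = 0, 2/9 · 1/10 = 1/45, 4/9 · 1/5 = 4/45; summing to 1/9.
Therefore the posterior P(r = 2 | data) = (1/45) / (1/9) = 1/5.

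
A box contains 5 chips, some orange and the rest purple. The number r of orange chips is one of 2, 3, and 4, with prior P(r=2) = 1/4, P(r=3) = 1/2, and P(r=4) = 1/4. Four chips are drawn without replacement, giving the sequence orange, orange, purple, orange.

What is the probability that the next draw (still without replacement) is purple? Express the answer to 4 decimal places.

0.5000

Compute the likelihood of the observed sequence for each case: P(data | r = 2) = (2/5)(1/4)(3/3)(0/2) = 0; P(data | r = 3) = (3/5)(2/4)(2/3)(1/2) = 1/10; P(data | r = 4) = (4/5)(3/4)(1/3)(2/2) = 1/5.
The prior-weighted likelihoods are 1/4 · 0 = 0, 1/2 · 1/10 = 1/20, 1/4 · 1/5 = 1/20; summing to 1/10.
Normalising, the posterior is P(r = 2 | data) = 0, P(r = 3 | data) = 1/2, P(r = 4 | data) = 1/2.
So P(purple next | data) = Σ P(purple next | H) P(H | data) = (1)(1/2) + (0)(1/2) = 1/2.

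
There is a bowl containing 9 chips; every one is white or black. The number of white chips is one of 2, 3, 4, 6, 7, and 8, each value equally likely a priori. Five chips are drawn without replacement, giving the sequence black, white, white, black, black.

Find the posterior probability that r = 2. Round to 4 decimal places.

0.2059

For each hypothesis, P(data | H) works out to: P(data | r = 2) = (7/9)(2/8)(1/7)(6/6)(5/5) = 1/36; P(data | r = 3) = (6/9)(3/8)(2/7)(5/6)(4/5) = 1/21; P(data | r = 4) = (5/9)(4/8)(3/7)(4/6)(3/5) = 1/21; P(data | r = 6) = (3/9)(6/8)(5/7)(2/6)(1/5) = 1/84; P(data | r = 7) = (2/9)(7/8)(6/7)(1/6)(0/5) = 0; P(data | r = 8) = (1/9)(8/8)(7/7)(0/6) = 0.
Weighting by the prior gives 1/6 · 1/36 = 1/216, 1/6 · 1/21 = 1/126, 1/6 · 1/21 = 1/126, 1/6 · 1/84 = 1/504, 1/6 · 0 = 0, 1/6 · 0 = 0; summing to 17/756.
By Bayes' rule, P(r = 2 | data) = (1/216) / (17/756) = 7/34.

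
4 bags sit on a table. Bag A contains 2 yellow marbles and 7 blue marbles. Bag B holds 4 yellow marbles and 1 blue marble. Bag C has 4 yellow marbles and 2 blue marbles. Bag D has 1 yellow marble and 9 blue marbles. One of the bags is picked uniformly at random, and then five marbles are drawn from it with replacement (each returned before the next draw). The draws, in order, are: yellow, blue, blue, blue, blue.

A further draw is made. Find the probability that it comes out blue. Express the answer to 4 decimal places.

The likelihood of the observed sequence under each hypothesis: P(data | bag A) = (2/9)(7/9)(7/9)(7/9)(7/9) = 0.081322; P(data | bag B) = (4/5)(1/5)(1/5)(1/5)(1/5) = 0.00128; P(data | bag C) = (4/6)(2/6)(2/6)(2/6)(2/6) = 0.0082305; P(data | bag D) = (1/10)(9/10)(9/10)(9/10)(9/10) = 0.06561.
Multiplying each by its prior: 1/4 · 0.081322 = 0.020331, 1/4 · 0.00128 = 0.00032, 1/4 · 0.0082305 = 0.0020576, 1/4 · 0.06561 = 0.016403; with total 0.039111.
The posterior is then P(bag A | data) = 0.51982, P(bag B | data) = 0.0081819, P(bag C | data) = 0.05261, P(bag D | data) = 0.41939.
The predictive probability is P(blue next | data) = (7/9)(0.51982) + (1/5)(0.0081819) + (1/3)(0.05261) + (9/10)(0.41939) = 0.80093.

0.8009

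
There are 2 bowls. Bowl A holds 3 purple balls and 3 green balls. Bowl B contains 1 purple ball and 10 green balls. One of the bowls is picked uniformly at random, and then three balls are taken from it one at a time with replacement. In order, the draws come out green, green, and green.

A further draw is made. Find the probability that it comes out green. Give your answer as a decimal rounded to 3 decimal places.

Compute the likelihood of the observed sequence for each case: P(data | bowl A) = (3/6)(3/6)(3/6) = 0.125; P(data | bowl B) = (10/11)(10/11)(10/11) = 0.75131.
Multiplying each by its prior: 1/2 · 0.125 = 0.0625, 1/2 · 0.75131 = 0.37566; summing to 0.43816.
Dividing through by the total gives posterior P(bowl A | data) = 0.14264, P(bowl B | data) = 0.85736.
So P(green next | data) = Σ P(green next | H) P(H | data) = (1/2)(0.14264) + (10/11)(0.85736) = 0.85074.

0.851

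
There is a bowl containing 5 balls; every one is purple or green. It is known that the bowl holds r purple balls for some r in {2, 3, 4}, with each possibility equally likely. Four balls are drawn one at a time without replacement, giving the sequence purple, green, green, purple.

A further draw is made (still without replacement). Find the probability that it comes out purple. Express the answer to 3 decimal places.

0.500

Compute the likelihood of the observed sequence for each case: P(data | r = 2) = (2/5)(3/4)(2/3)(1/2) = 1/10; P(data | r = 3) = (3/5)(2/4)(1/3)(2/2) = 1/10; P(data | r = 4) = (4/5)(1/4)(0/3) = 0.
The prior-weighted likelihoods are 1/3 · 1/10 = 1/30, 1/3 · 1/10 = 1/30, 1/3 · 0 = 0; these sum to 1/15.
Dividing through by the total gives posterior P(r = 2 | data) = 1/2, P(r = 3 | data) = 1/2, P(r = 4 | data) = 0.
Averaging over the posterior, P(purple next | data) = (0)(1/2) + (1)(1/2) = 1/2.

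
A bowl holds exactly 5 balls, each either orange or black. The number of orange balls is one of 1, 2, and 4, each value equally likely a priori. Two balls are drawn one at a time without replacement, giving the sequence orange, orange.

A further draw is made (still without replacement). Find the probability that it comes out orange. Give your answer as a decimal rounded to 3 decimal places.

0.571

Under each hypothesis, the probability of the observed sequence is: P(data | r = 1) = (1/5)(0/4) = 0; P(data | r = 2) = (2/5)(1/4) = 1/10; P(data | r = 4) = (4/5)(3/4) = 3/5.
Multiplying each by its prior: 1/3 · 0 = 0, 1/3 · 1/10 = 1/30, 1/3 · 3/5 = 1/5; these sum to 7/30.
Dividing through by the total gives posterior P(r = 1 | data) = 0, P(r = 2 | data) = 1/7, P(r = 4 | data) = 6/7.
So P(orange next | data) = Σ P(orange next | H) P(H | data) = (0)(1/7) + (2/3)(6/7) = 4/7.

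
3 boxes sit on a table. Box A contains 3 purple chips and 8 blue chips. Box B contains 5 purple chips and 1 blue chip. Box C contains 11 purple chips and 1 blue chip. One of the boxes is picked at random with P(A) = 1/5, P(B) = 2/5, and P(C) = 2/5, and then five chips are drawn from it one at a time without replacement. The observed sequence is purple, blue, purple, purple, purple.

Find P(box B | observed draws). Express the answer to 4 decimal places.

Under each hypothesis, the probability of the observed sequence is: P(data | box A) = (3/11)(8/10)(2/9)(1/8)(0/7) = 0; P(data | box B) = (5/6)(1/5)(4/4)(3/3)(2/2) = 1/6; P(data | box C) = (11/12)(1/11)(10/10)(9/9)(8/8) = 1/12.
The prior-weighted likelihoods are 1/5 · 0 = 0, 2/5 · 1/6 = 1/15, 2/5 · 1/12 = 1/30; these sum to 1/10.
So P(box B | data) = (1/15) / (1/10) = 2/3.

0.6667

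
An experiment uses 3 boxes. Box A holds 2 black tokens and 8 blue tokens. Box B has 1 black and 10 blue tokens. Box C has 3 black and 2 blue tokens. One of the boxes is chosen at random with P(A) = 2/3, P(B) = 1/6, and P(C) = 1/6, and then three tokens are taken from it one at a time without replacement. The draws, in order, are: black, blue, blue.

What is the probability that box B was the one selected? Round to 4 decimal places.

Compute the likelihood of the observed sequence for each case: P(data | box A) = (2/10)(8/9)(7/8) = 0.15556; P(data | box B) = (1/11)(10/10)(9/9) = 0.090909; P(data | box C) = (3/5)(2/4)(1/3) = 0.1.
Multiplying each by its prior: 2/3 · 0.15556 = 0.1037, 1/6 · 0.090909 = 0.015152, 1/6 · 0.1 = 0.016667; with total 0.13552.
Hence P(box B | data) = (0.015152) / (0.13552) = 0.1118.

0.1118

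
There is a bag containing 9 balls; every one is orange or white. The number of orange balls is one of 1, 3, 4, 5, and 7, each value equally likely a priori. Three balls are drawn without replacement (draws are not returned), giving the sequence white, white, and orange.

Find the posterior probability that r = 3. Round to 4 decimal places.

The likelihood of the observed sequence under each hypothesis: P(data | r = 1) = (8/9)(7/8)(1/7) = 1/9; P(data | r = 3) = (6/9)(5/8)(3/7) = 5/28; P(data | r = 4) = (5/9)(4/8)(4/7) = 10/63; P(data | r = 5) = (4/9)(3/8)(5/7) = 5/42; P(data | r = 7) = (2/9)(1/8)(7/7) = 1/36.
Multiplying each by its prior: 1/5 · 1/9 = 1/45, 1/5 · 5/28 = 1/28, 1/5 · 10/63 = 2/63, 1/5 · 5/42 = 1/42, 1/5 · 1/36 = 1/180; with total 5/42.
Hence P(r = 3 | data) = (1/28) / (5/42) = 3/10.

0.3000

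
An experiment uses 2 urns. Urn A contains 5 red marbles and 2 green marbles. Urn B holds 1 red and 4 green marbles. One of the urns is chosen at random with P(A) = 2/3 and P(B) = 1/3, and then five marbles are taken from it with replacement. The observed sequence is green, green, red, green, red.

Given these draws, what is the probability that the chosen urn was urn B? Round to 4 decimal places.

0.4625

Under each hypothesis, the probability of the observed sequence is: P(data | urn A) = (2/7)(2/7)(5/7)(2/7)(5/7) = 0.0119; P(data | urn B) = (4/5)(4/5)(1/5)(4/5)(1/5) = 0.02048.
The prior-weighted likelihoods are 2/3 · 0.0119 = 0.0079332, 1/3 · 0.02048 = 0.0068267; with total 0.01476.
Therefore the posterior P(urn B | data) = (0.0068267) / (0.01476) = 0.46252.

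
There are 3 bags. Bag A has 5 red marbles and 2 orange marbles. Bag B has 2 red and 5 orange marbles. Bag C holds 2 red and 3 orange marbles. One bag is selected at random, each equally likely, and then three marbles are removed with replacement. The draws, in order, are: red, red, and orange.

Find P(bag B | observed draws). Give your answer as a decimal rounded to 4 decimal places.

0.1943

Under each hypothesis, the probability of the observed sequence is: P(data | bag A) = (5/7)(5/7)(2/7) = 0.14577; P(data | bag B) = (2/7)(2/7)(5/7) = 0.058309; P(data | bag C) = (2/5)(2/5)(3/5) = 0.096.
The prior-weighted likelihoods are 1/3 · 0.14577 = 0.048591, 1/3 · 0.058309 = 0.019436, 1/3 · 0.096 = 0.032; with total 0.10003.
Therefore the posterior P(bag B | data) = (0.019436) / (0.10003) = 0.19431.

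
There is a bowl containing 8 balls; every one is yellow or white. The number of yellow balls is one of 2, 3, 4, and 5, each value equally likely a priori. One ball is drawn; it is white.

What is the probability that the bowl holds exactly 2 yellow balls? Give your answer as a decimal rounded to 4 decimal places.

0.3333

Under each hypothesis, the probability of this draw is: P(data | r = 2) = (6/8) = 3/4; P(data | r = 3) = (5/8) = 5/8; P(data | r = 4) = (4/8) = 1/2; P(data | r = 5) = (3/8) = 3/8.
Weighting by the prior gives 1/4 · 3/4 = 3/16, 1/4 · 5/8 = 5/32, 1/4 · 1/2 = 1/8, 1/4 · 3/8 = 3/32; these sum to 9/16.
Therefore the posterior P(r = 2 | data) = (3/16) / (9/16) = 1/3.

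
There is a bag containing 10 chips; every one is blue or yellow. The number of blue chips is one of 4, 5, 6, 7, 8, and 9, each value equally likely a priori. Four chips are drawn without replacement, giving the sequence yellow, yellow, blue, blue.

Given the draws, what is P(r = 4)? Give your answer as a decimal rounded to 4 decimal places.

0.2426

The likelihood of the observed sequence under each hypothesis: P(data | r = 4) = (6/10)(5/9)(4/8)(3/7) = 0.071429; P(data | r = 5) = (5/10)(4/9)(5/8)(4/7) = 0.079365; P(data | r = 6) = (4/10)(3/9)(6/8)(5/7) = 0.071429; P(data | r = 7) = (3/10)(2/9)(7/8)(6/7) = 0.05; P(data | r = 8) = (2/10)(1/9)(8/8)(7/7) = 0.022222; P(data | r = 9) = (1/10)(0/9) = 0.
The prior-weighted likelihoods are 1/6 · 0.071429 = 0.011905, 1/6 · 0.079365 = 0.013228, 1/6 · 0.071429 = 0.011905, 1/6 · 0.05 = 0.0083333, 1/6 · 0.022222 = 0.0037037, 1/6 · 0 = 0; summing to 0.049074.
Hence P(r = 4 | data) = (0.011905) / (0.049074) = 0.24259.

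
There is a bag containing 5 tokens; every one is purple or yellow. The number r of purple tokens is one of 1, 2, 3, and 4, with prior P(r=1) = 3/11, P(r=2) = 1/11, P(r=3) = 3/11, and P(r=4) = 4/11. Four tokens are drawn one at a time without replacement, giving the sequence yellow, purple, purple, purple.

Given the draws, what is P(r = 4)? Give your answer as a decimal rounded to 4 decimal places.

Compute the likelihood of the observed sequence for each case: P(data | r = 1) = (4/5)(1/4)(0/3) = 0; P(data | r = 2) = (3/5)(2/4)(1/3)(0/2) = 0; P(data | r = 3) = (2/5)(3/4)(2/3)(1/2) = 1/10; P(data | r = 4) = (1/5)(4/4)(3/3)(2/2) = 1/5.
The prior-weighted likelihoods are 3/11 · 0 = 0, 1/11 · 0 = 0, 3/11 · 1/10 = 3/110, 4/11 · 1/5 = 4/55; with total 1/10.
By Bayes' rule, P(r = 4 | data) = (4/55) / (1/10) = 8/11.

0.7273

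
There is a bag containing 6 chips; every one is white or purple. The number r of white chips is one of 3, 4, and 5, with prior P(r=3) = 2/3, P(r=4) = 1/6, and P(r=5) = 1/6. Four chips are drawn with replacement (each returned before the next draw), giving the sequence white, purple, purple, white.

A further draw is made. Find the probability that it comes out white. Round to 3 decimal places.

0.546

Under each hypothesis, the probability of the observed sequence is: P(data | r = 3) = (3/6)(3/6)(3/6)(3/6) = 0.0625; P(data | r = 4) = (4/6)(2/6)(2/6)(4/6) = 0.049383; P(data | r = 5) = (5/6)(1/6)(1/6)(5/6) = 0.01929.
Weighting by the prior gives 2/3 · 0.0625 = 0.041667, 1/6 · 0.049383 = 0.0082305, 1/6 · 0.01929 = 0.003215; these sum to 0.053112.
The posterior is then P(r = 3 | data) = 0.7845, P(r = 4 | data) = 0.15496, P(r = 5 | data) = 0.060533.
The predictive probability is P(white next | data) = (1/2)(0.7845) + (2/3)(0.15496) + (5/6)(0.060533) = 0.546.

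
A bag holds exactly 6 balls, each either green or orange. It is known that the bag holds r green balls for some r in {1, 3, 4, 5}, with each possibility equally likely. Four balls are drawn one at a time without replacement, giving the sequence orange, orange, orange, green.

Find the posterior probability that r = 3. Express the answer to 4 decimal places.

0.2308

Under each hypothesis, the probability of the observed sequence is: P(data | r = 1) = (5/6)(4/5)(3/4)(1/3) = 1/6; P(data | r = 3) = (3/6)(2/5)(1/4)(3/3) = 1/20; P(data | r = 4) = (2/6)(1/5)(0/4) = 0; P(data | r = 5) = (1/6)(0/5) = 0.
Multiplying each by its prior: 1/4 · 1/6 = 1/24, 1/4 · 1/20 = 1/80, 1/4 · 0 = 0, 1/4 · 0 = 0; these sum to 13/240.
Therefore the posterior P(r = 3 | data) = (1/80) / (13/240) = 3/13.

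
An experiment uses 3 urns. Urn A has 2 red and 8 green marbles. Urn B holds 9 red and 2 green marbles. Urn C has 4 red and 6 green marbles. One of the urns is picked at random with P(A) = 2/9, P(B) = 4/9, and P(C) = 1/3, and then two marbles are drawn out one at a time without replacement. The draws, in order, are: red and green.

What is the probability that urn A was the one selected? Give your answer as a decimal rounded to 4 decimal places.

For each hypothesis, P(data | H) works out to: P(data | urn A) = (2/10)(8/9) = 0.17778; P(data | urn B) = (9/11)(2/10) = 0.16364; P(data | urn C) = (4/10)(6/9) = 0.26667.
Multiplying each by its prior: 2/9 · 0.17778 = 0.039506, 4/9 · 0.16364 = 0.072727, 1/3 · 0.26667 = 0.088889; with total 0.20112.
By Bayes' rule, P(urn A | data) = (0.039506) / (0.20112) = 0.19643.

0.1964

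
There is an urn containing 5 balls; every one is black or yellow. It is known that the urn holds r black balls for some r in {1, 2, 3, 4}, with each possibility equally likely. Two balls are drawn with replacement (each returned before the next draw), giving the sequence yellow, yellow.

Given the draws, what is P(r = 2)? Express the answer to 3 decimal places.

For each hypothesis, P(data | H) works out to: P(data | r = 1) = (4/5)(4/5) = 16/25; P(data | r = 2) = (3/5)(3/5) = 9/25; P(data | r = 3) = (2/5)(2/5) = 4/25; P(data | r = 4) = (1/5)(1/5) = 1/25.
Weighting by the prior gives 1/4 · 16/25 = 4/25, 1/4 · 9/25 = 9/100, 1/4 · 4/25 = 1/25, 1/4 · 1/25 = 1/100; these sum to 3/10.
Therefore the posterior P(r = 2 | data) = (9/100) / (3/10) = 3/10.

0.300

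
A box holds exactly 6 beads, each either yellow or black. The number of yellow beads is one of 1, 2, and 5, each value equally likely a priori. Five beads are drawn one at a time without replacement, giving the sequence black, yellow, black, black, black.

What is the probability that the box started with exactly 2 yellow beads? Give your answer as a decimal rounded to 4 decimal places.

0.2857

For each hypothesis, P(data | H) works out to: P(data | r = 1) = (5/6)(1/5)(4/4)(3/3)(2/2) = 1/6; P(data | r = 2) = (4/6)(2/5)(3/4)(2/3)(1/2) = 1/15; P(data | r = 5) = (1/6)(5/5)(0/4) = 0.
The prior-weighted likelihoods are 1/3 · 1/6 = 1/18, 1/3 · 1/15 = 1/45, 1/3 · 0 = 0; summing to 7/90.
So P(r = 2 | data) = (1/45) / (7/90) = 2/7.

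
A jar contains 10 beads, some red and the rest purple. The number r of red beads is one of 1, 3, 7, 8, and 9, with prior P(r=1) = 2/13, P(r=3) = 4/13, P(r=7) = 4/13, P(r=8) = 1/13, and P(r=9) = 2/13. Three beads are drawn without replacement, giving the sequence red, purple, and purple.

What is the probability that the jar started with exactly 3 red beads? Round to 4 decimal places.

For each hypothesis, P(data | H) works out to: P(data | r = 1) = (1/10)(9/9)(8/8) = 1/10; P(data | r = 3) = (3/10)(7/9)(6/8) = 7/40; P(data | r = 7) = (7/10)(3/9)(2/8) = 7/120; P(data | r = 8) = (8/10)(2/9)(1/8) = 1/45; P(data | r = 9) = (9/10)(1/9)(0/8) = 0.
Weighting by the prior gives 2/13 · 1/10 = 1/65, 4/13 · 7/40 = 7/130, 4/13 · 7/120 = 7/390, 1/13 · 1/45 = 1/585, 2/13 · 0 = 0; summing to 4/45.
By Bayes' rule, P(r = 3 | data) = (7/130) / (4/45) = 63/104.

0.6058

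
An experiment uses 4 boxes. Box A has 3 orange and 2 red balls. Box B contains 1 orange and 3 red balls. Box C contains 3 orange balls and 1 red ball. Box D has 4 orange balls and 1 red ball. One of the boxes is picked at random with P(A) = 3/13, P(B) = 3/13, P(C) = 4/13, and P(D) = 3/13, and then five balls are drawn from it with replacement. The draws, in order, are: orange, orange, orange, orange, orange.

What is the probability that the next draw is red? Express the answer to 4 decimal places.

Under each hypothesis, the probability of the observed sequence is: P(data | box A) = (3/5)(3/5)(3/5)(3/5)(3/5) = 0.07776; P(data | box B) = (1/4)(1/4)(1/4)(1/4)(1/4) = 0.00097656; P(data | box C) = (3/4)(3/4)(3/4)(3/4)(3/4) = 0.2373; P(data | box D) = (4/5)(4/5)(4/5)(4/5)(4/5) = 0.32768.
Multiplying each by its prior: 3/13 · 0.07776 = 0.017945, 3/13 · 0.00097656 = 0.00022536, 4/13 · 0.2373 = 0.073017, 3/13 · 0.32768 = 0.075618; with total 0.16681.
The posterior is then P(box A | data) = 0.10758, P(box B | data) = 0.001351, P(box C | data) = 0.43774, P(box D | data) = 0.45333.
The predictive probability is P(red next | data) = (2/5)(0.10758) + (3/4)(0.001351) + (1/4)(0.43774) + (1/5)(0.45333) = 0.24415.

0.2441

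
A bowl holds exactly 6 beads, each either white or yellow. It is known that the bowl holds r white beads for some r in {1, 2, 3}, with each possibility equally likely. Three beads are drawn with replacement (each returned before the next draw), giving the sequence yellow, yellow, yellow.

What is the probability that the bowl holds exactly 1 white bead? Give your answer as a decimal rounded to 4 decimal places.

For each hypothesis, P(data | H) works out to: P(data | r = 1) = (5/6)(5/6)(5/6) = 125/216; P(data | r = 2) = (4/6)(4/6)(4/6) = 8/27; P(data | r = 3) = (3/6)(3/6)(3/6) = 1/8.
Weighting by the prior gives 1/3 · 125/216 = 125/648, 1/3 · 8/27 = 8/81, 1/3 · 1/8 = 1/24; these sum to 1/3.
Therefore the posterior P(r = 1 | data) = (125/648) / (1/3) = 125/216.

0.5787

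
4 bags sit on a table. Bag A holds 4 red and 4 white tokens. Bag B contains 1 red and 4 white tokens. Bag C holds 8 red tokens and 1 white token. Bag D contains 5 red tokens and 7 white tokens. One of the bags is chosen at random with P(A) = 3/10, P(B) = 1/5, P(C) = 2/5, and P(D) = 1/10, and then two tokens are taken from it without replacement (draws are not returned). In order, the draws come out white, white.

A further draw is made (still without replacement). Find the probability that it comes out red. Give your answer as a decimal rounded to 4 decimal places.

The likelihood of the observed sequence under each hypothesis: P(data | bag A) = (4/8)(3/7) = 0.21429; P(data | bag B) = (4/5)(3/4) = 0.6; P(data | bag C) = (1/9)(0/8) = 0; P(data | bag D) = (7/12)(6/11) = 0.31818.
Multiplying each by its prior: 3/10 · 0.21429 = 0.064286, 1/5 · 0.6 = 0.12, 2/5 · 0 = 0, 1/10 · 0.31818 = 0.031818; with total 0.2161.
Dividing through by the total gives posterior P(bag A | data) = 0.29748, P(bag B | data) = 0.55529, P(bag C | data) = 0, P(bag D | data) = 0.14724.
Averaging over the posterior, P(red next | data) = (2/3)(0.29748) + (1/3)(0.55529) + (1/2)(0.14724) = 0.45703.

0.4570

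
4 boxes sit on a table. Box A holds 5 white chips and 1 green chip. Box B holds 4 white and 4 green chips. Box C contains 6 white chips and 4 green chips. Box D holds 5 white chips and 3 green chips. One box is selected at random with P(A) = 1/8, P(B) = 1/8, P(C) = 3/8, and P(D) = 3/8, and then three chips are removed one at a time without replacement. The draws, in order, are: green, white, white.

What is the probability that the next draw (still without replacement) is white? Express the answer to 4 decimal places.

Compute the likelihood of the observed sequence for each case: P(data | box A) = (1/6)(5/5)(4/4) = 1/6; P(data | box B) = (4/8)(4/7)(3/6) = 1/7; P(data | box C) = (4/10)(6/9)(5/8) = 1/6; P(data | box D) = (3/8)(5/7)(4/6) = 5/28.
Weighting by the prior gives 1/8 · 1/6 = 1/48, 1/8 · 1/7 = 1/56, 3/8 · 1/6 = 1/16, 3/8 · 5/28 = 15/224; with total 113/672.
Dividing through by the total gives posterior P(box A | data) = 14/113, P(box B | data) = 12/113, P(box C | data) = 42/113, P(box D | data) = 45/113.
So P(white next | data) = Σ P(white next | H) P(H | data) = (1)(14/113) + (2/5)(12/113) + (4/7)(42/113) + (3/5)(45/113) = 349/565.

0.6177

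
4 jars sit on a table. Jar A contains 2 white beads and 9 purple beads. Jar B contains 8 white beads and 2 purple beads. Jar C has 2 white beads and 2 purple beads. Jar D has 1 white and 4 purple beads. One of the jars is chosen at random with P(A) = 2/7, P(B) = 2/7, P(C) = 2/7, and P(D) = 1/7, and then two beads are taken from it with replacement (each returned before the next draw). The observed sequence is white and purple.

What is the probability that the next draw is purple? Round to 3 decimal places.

Compute the likelihood of the observed sequence for each case: P(data | jar A) = (2/11)(9/11) = 0.14876; P(data | jar B) = (8/10)(2/10) = 0.16; P(data | jar C) = (2/4)(2/4) = 0.25; P(data | jar D) = (1/5)(4/5) = 0.16.
The prior-weighted likelihoods are 2/7 · 0.14876 = 0.042503, 2/7 · 0.16 = 0.045714, 2/7 · 0.25 = 0.071429, 1/7 · 0.16 = 0.022857; with total 0.1825.
Dividing through by the total gives posterior P(jar A | data) = 0.23289, P(jar B | data) = 0.25049, P(jar C | data) = 0.39138, P(jar D | data) = 0.12524.
Averaging over the posterior, P(purple next | data) = (9/11)(0.23289) + (1/5)(0.25049) + (1/2)(0.39138) + (4/5)(0.12524) = 0.53653.

0.537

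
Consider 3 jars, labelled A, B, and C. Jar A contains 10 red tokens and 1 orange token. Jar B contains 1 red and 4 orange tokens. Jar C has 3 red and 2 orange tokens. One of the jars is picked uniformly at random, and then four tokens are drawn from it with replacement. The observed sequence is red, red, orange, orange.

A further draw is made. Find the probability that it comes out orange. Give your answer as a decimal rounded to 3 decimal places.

Compute the likelihood of the observed sequence for each case: P(data | jar A) = (10/11)(10/11)(1/11)(1/11) = 0.0068301; P(data | jar B) = (1/5)(1/5)(4/5)(4/5) = 0.0256; P(data | jar C) = (3/5)(3/5)(2/5)(2/5) = 0.0576.
Weighting by the prior gives 1/3 · 0.0068301 = 0.0022767, 1/3 · 0.0256 = 0.0085333, 1/3 · 0.0576 = 0.0192; these sum to 0.03001.
Normalising, the posterior is P(jar A | data) = 0.075865, P(jar B | data) = 0.28435, P(jar C | data) = 0.63979.
Averaging over the posterior, P(orange next | data) = (1/11)(0.075865) + (4/5)(0.28435) + (2/5)(0.63979) = 0.49029.

0.490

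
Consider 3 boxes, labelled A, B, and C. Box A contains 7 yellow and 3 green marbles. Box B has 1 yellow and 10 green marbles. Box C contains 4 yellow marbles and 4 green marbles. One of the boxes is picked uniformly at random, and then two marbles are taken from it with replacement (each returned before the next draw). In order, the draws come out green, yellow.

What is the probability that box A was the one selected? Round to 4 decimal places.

For each hypothesis, P(data | H) works out to: P(data | box A) = (3/10)(7/10) = 0.21; P(data | box B) = (10/11)(1/11) = 0.082645; P(data | box C) = (4/8)(4/8) = 0.25.
Multiplying each by its prior: 1/3 · 0.21 = 0.07, 1/3 · 0.082645 = 0.027548, 1/3 · 0.25 = 0.083333; with total 0.18088.
Hence P(box A | data) = (0.07) / (0.18088) = 0.38699.

0.3870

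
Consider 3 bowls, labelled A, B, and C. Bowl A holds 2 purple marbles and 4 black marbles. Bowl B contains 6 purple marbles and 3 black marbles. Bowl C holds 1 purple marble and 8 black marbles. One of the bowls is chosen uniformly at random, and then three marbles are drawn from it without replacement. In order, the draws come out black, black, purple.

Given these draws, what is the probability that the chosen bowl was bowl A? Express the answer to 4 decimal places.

0.5228

For each hypothesis, P(data | H) works out to: P(data | bowl A) = (4/6)(3/5)(2/4) = 0.2; P(data | bowl B) = (3/9)(2/8)(6/7) = 0.071429; P(data | bowl C) = (8/9)(7/8)(1/7) = 0.11111.
The prior-weighted likelihoods are 1/3 · 0.2 = 0.066667, 1/3 · 0.071429 = 0.02381, 1/3 · 0.11111 = 0.037037; summing to 0.12751.
Therefore the posterior P(bowl A | data) = (0.066667) / (0.12751) = 0.52282.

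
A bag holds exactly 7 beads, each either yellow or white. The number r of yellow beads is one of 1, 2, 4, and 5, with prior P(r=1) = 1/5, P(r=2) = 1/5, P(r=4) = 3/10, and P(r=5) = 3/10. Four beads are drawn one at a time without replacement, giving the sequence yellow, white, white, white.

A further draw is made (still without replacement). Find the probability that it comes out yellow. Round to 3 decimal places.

Under each hypothesis, the probability of the observed sequence is: P(data | r = 1) = (1/7)(6/6)(5/5)(4/4) = 1/7; P(data | r = 2) = (2/7)(5/6)(4/5)(3/4) = 1/7; P(data | r = 4) = (4/7)(3/6)(2/5)(1/4) = 1/35; P(data | r = 5) = (5/7)(2/6)(1/5)(0/4) = 0.
Weighting by the prior gives 1/5 · 1/7 = 1/35, 1/5 · 1/7 = 1/35, 3/10 · 1/35 = 3/350, 3/10 · 0 = 0; these sum to 23/350.
The posterior is then P(r = 1 | data) = 10/23, P(r = 2 | data) = 10/23, P(r = 4 | data) = 3/23, P(r = 5 | data) = 0.
The predictive probability is P(yellow next | data) = (0)(10/23) + (1/3)(10/23) + (1)(3/23) = 19/69.

0.275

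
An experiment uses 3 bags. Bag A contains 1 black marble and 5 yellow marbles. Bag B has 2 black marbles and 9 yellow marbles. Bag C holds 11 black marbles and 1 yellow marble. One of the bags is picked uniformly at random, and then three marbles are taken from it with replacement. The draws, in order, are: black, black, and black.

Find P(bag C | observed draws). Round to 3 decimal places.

0.986

The likelihood of the observed sequence under each hypothesis: P(data | bag A) = (1/6)(1/6)(1/6) = 0.0046296; P(data | bag B) = (2/11)(2/11)(2/11) = 0.0060105; P(data | bag C) = (11/12)(11/12)(11/12) = 0.77025.
Multiplying each by its prior: 1/3 · 0.0046296 = 0.0015432, 1/3 · 0.0060105 = 0.0020035, 1/3 · 0.77025 = 0.25675; these sum to 0.2603.
Hence P(bag C | data) = (0.25675) / (0.2603) = 0.98637.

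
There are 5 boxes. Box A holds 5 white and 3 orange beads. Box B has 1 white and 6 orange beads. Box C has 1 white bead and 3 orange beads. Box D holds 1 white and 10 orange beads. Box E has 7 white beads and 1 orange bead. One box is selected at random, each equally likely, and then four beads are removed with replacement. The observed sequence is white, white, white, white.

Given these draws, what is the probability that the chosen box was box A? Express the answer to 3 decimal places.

0.205

For each hypothesis, P(data | H) works out to: P(data | box A) = (5/8)(5/8)(5/8)(5/8) = 0.15259; P(data | box B) = (1/7)(1/7)(1/7)(1/7) = 0.00041649; P(data | box C) = (1/4)(1/4)(1/4)(1/4) = 0.0039062; P(data | box D) = (1/11)(1/11)(1/11)(1/11) = 6.8301e-05; P(data | box E) = (7/8)(7/8)(7/8)(7/8) = 0.58618.
The prior-weighted likelihoods are 1/5 · 0.15259 = 0.030518, 1/5 · 0.00041649 = 8.3299e-05, 1/5 · 0.0039062 = 0.00078125, 1/5 · 6.8301e-05 = 1.366e-05, 1/5 · 0.58618 = 0.11724; summing to 0.14863.
So P(box A | data) = (0.030518) / (0.14863) = 0.20532.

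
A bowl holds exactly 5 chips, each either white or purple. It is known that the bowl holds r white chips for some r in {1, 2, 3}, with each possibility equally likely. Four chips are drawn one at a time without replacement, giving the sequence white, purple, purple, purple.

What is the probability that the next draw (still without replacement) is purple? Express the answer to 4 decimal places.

Under each hypothesis, the probability of the observed sequence is: P(data | r = 1) = (1/5)(4/4)(3/3)(2/2) = 1/5; P(data | r = 2) = (2/5)(3/4)(2/3)(1/2) = 1/10; P(data | r = 3) = (3/5)(2/4)(1/3)(0/2) = 0.
Multiplying each by its prior: 1/3 · 1/5 = 1/15, 1/3 · 1/10 = 1/30, 1/3 · 0 = 0; summing to 1/10.
Normalising, the posterior is P(r = 1 | data) = 2/3, P(r = 2 | data) = 1/3, P(r = 3 | data) = 0.
The predictive probability is P(purple next | data) = (1)(2/3) + (0)(1/3) = 2/3.

0.6667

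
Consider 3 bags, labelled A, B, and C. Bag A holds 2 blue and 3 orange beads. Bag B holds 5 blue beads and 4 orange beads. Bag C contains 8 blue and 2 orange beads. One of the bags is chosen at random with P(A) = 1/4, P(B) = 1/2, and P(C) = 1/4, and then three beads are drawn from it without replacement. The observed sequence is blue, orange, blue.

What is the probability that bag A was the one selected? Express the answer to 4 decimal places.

0.1745

The likelihood of the observed sequence under each hypothesis: P(data | bag A) = (2/5)(3/4)(1/3) = 0.1; P(data | bag B) = (5/9)(4/8)(4/7) = 0.15873; P(data | bag C) = (8/10)(2/9)(7/8) = 0.15556.
The prior-weighted likelihoods are 1/4 · 0.1 = 0.025, 1/2 · 0.15873 = 0.079365, 1/4 · 0.15556 = 0.038889; these sum to 0.14325.
Therefore the posterior P(bag A | data) = (0.025) / (0.14325) = 0.17452.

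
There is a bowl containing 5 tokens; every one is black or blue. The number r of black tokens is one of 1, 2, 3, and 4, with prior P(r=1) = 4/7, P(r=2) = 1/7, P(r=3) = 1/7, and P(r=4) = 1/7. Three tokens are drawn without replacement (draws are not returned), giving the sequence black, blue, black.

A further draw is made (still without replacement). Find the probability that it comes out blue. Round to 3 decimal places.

The likelihood of the observed sequence under each hypothesis: P(data | r = 1) = (1/5)(4/4)(0/3) = 0; P(data | r = 2) = (2/5)(3/4)(1/3) = 1/10; P(data | r = 3) = (3/5)(2/4)(2/3) = 1/5; P(data | r = 4) = (4/5)(1/4)(3/3) = 1/5.
The prior-weighted likelihoods are 4/7 · 0 = 0, 1/7 · 1/10 = 1/70, 1/7 · 1/5 = 1/35, 1/7 · 1/5 = 1/35; summing to 1/14.
Dividing through by the total gives posterior P(r = 1 | data) = 0, P(r = 2 | data) = 1/5, P(r = 3 | data) = 2/5, P(r = 4 | data) = 2/5.
Averaging over the posterior, P(blue next | data) = (1)(1/5) + (1/2)(2/5) + (0)(2/5) = 2/5.

0.400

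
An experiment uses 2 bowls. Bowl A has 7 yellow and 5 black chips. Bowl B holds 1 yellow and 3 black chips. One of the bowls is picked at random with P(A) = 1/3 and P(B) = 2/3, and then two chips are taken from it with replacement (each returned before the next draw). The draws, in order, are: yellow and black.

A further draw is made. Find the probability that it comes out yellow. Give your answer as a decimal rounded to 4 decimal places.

0.3811

For each hypothesis, P(data | H) works out to: P(data | bowl A) = (7/12)(5/12) = 35/144; P(data | bowl B) = (1/4)(3/4) = 3/16.
Multiplying each by its prior: 1/3 · 35/144 = 35/432, 2/3 · 3/16 = 1/8; summing to 89/432.
The posterior is then P(bowl A | data) = 0.39326, P(bowl B | data) = 0.60674.
Averaging over the posterior, P(yellow next | data) = (7/12)(0.39326) + (1/4)(0.60674) = 0.38109.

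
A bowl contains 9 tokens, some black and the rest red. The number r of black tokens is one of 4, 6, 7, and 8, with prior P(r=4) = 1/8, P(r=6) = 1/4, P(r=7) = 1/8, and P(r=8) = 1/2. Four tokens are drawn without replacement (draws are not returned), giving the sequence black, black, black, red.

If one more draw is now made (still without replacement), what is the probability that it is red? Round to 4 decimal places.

The likelihood of the observed sequence under each hypothesis: P(data | r = 4) = (4/9)(3/8)(2/7)(5/6) = 0.039683; P(data | r = 6) = (6/9)(5/8)(4/7)(3/6) = 0.11905; P(data | r = 7) = (7/9)(6/8)(5/7)(2/6) = 0.13889; P(data | r = 8) = (8/9)(7/8)(6/7)(1/6) = 0.11111.
Weighting by the prior gives 1/8 · 0.039683 = 0.0049603, 1/4 · 0.11905 = 0.029762, 1/8 · 0.13889 = 0.017361, 1/2 · 0.11111 = 0.055556; with total 0.10764.
The posterior is then P(r = 4 | data) = 0.046083, P(r = 6 | data) = 0.2765, P(r = 7 | data) = 0.16129, P(r = 8 | data) = 0.51613.
The predictive probability is P(red next | data) = (4/5)(0.046083) + (2/5)(0.2765) + (1/5)(0.16129) + (0)(0.51613) = 0.17972.

0.1797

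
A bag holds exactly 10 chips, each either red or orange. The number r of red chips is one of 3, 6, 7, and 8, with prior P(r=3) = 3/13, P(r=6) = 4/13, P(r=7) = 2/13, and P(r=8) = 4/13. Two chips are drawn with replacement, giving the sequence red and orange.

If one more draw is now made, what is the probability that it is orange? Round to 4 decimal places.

Under each hypothesis, the probability of the observed sequence is: P(data | r = 3) = (3/10)(7/10) = 0.21; P(data | r = 6) = (6/10)(4/10) = 0.24; P(data | r = 7) = (7/10)(3/10) = 0.21; P(data | r = 8) = (8/10)(2/10) = 0.16.
Weighting by the prior gives 3/13 · 0.21 = 0.048462, 4/13 · 0.24 = 0.073846, 2/13 · 0.21 = 0.032308, 4/13 · 0.16 = 0.049231; summing to 0.20385.
The posterior is then P(r = 3 | data) = 0.23774, P(r = 6 | data) = 0.36226, P(r = 7 | data) = 0.15849, P(r = 8 | data) = 0.24151.
The predictive probability is P(orange next | data) = (7/10)(0.23774) + (2/5)(0.36226) + (3/10)(0.15849) + (1/5)(0.24151) = 0.40717.

0.4072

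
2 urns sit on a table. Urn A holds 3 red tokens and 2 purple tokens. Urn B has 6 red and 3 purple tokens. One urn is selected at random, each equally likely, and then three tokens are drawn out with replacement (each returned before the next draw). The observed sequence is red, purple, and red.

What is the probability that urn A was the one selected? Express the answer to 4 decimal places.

0.4929

The likelihood of the observed sequence under each hypothesis: P(data | urn A) = (3/5)(2/5)(3/5) = 0.144; P(data | urn B) = (6/9)(3/9)(6/9) = 0.14815.
Weighting by the prior gives 1/2 · 0.144 = 0.072, 1/2 · 0.14815 = 0.074074; these sum to 0.14607.
By Bayes' rule, P(urn A | data) = (0.072) / (0.14607) = 0.4929.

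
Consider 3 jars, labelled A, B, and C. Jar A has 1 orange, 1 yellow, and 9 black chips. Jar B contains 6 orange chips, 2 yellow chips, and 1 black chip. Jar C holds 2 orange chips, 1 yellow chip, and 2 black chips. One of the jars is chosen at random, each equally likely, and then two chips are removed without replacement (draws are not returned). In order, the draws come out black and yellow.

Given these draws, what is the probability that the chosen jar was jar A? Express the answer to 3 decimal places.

The likelihood of the observed sequence under each hypothesis: P(data | jar A) = (9/11)(1/10) = 0.081818; P(data | jar B) = (1/9)(2/8) = 0.027778; P(data | jar C) = (2/5)(1/4) = 0.1.
Multiplying each by its prior: 1/3 · 0.081818 = 0.027273, 1/3 · 0.027778 = 0.0092593, 1/3 · 0.1 = 0.033333; summing to 0.069865.
By Bayes' rule, P(jar A | data) = (0.027273) / (0.069865) = 0.39036.

0.390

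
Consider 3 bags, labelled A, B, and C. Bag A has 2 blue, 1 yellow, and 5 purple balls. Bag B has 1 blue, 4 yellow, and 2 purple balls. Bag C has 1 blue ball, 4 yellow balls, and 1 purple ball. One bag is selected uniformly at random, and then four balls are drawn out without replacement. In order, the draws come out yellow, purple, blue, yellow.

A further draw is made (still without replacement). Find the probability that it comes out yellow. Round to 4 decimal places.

The likelihood of the observed sequence under each hypothesis: P(data | bag A) = (1/8)(5/7)(2/6)(0/5) = 0; P(data | bag B) = (4/7)(2/6)(1/5)(3/4) = 1/35; P(data | bag C) = (4/6)(1/5)(1/4)(3/3) = 1/30.
The prior-weighted likelihoods are 1/3 · 0 = 0, 1/3 · 1/35 = 1/105, 1/3 · 1/30 = 1/90; these sum to 13/630.
Normalising, the posterior is P(bag A | data) = 0, P(bag B | data) = 6/13, P(bag C | data) = 7/13.
The predictive probability is P(yellow next | data) = (2/3)(6/13) + (1)(7/13) = 11/13.

0.8462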